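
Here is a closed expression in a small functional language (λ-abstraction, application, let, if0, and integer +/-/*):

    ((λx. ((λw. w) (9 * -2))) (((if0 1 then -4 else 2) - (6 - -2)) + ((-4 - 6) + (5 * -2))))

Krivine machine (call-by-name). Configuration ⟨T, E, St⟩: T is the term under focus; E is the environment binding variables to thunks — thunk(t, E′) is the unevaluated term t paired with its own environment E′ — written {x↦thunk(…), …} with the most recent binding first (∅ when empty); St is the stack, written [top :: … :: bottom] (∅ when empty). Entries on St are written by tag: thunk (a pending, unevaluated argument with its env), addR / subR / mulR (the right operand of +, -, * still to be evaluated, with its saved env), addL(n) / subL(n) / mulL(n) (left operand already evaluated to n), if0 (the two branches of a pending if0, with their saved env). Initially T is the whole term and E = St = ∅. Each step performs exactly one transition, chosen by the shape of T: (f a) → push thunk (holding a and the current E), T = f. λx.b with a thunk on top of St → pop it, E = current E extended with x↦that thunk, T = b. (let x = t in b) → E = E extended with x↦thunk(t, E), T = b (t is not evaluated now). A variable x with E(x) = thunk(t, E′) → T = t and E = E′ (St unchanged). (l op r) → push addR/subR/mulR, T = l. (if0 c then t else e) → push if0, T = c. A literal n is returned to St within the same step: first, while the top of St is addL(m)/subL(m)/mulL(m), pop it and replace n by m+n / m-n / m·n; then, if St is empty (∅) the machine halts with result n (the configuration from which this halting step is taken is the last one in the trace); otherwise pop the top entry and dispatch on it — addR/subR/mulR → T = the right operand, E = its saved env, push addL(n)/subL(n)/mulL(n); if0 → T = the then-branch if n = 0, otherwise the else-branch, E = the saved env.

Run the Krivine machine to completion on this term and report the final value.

t=0: <T=((λx. ((λw. w) (9 * -2))) (((if0 1 then -4 else 2) - (6 - -2)) + ((-4 - 6) + (5 * -2)))), E=∅, St=∅>
t=1: <T=(λx. ((λw. w) (9 * -2))), E=∅, St=[thunk]>
t=2: <T=((λw. w) (9 * -2)), E={x↦thunk((((if0 1 then -4 else 2) - (6 - -2)) + ((-4 - 6) + (5 * -2))), ∅)}, St=∅>
t=3: <T=(λw. w), E={x↦thunk((((if0 1 then -4 else 2) - (6 - -2)) + ((-4 - 6) + (5 * -2))), ∅)}, St=[thunk]>
t=4: <T=w, E={w↦thunk((9 * -2), {x↦thunk((((if0 1 then -4 else 2) - (6 - -2)) + ((-4 - 6) + (5 * -2))), ∅)}), x↦thunk((((if0 1 then -4 else 2) - (6 - -2)) + ((-4 - 6) + (5 * -2))), ∅)}, St=∅>
t=5: <T=(9 * -2), E={x↦thunk((((if0 1 then -4 else 2) - (6 - -2)) + ((-4 - 6) + (5 * -2))), ∅)}, St=∅>
t=6: <T=9, E={x↦thunk((((if0 1 then -4 else 2) - (6 - -2)) + ((-4 - 6) + (5 * -2))), ∅)}, St=[mulR]>
t=7: <T=-2, E={x↦thunk((((if0 1 then -4 else 2) - (6 - -2)) + ((-4 - 6) + (5 * -2))), ∅)}, St=[mulL(9)]>
→ final value -18

Answer: -18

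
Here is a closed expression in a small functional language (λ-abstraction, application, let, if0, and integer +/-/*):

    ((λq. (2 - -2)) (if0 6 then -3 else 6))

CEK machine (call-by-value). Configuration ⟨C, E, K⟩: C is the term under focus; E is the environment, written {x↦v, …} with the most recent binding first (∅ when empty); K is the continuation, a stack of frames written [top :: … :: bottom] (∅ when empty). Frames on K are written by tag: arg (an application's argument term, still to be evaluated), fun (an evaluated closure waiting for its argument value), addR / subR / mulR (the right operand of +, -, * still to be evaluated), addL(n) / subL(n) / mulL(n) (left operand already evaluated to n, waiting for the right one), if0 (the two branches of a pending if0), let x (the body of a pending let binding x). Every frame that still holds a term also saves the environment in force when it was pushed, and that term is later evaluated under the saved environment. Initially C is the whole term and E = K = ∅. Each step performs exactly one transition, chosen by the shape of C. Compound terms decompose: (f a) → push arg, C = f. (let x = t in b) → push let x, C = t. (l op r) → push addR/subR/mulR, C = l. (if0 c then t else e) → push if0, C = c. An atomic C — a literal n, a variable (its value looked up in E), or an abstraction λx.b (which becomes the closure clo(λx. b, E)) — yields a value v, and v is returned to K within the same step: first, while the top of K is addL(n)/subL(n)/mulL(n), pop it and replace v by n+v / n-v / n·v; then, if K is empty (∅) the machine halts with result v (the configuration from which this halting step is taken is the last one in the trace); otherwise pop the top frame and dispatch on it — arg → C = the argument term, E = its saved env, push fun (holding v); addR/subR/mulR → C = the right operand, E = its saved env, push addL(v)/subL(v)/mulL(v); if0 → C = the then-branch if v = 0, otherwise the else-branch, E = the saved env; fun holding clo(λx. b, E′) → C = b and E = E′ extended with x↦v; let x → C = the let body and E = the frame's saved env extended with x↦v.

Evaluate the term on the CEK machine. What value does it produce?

Answer: 4

Machine steps:
0. <C=((λq. (2 - -2)) (if0 6 then -3 else 6)), E=∅, K=∅>
1. <C=(λq. (2 - -2)), E=∅, K=[arg]>
2. <C=(if0 6 then -3 else 6), E=∅, K=[fun]>
3. <C=6, E=∅, K=[if0 :: fun]>
4. <C=6, E=∅, K=[fun]>
5. <C=(2 - -2), E={q↦6}, K=∅>
6. <C=2, E={q↦6}, K=[subR]>
7. <C=-2, E={q↦6}, K=[subL(2)]>
→ final value 4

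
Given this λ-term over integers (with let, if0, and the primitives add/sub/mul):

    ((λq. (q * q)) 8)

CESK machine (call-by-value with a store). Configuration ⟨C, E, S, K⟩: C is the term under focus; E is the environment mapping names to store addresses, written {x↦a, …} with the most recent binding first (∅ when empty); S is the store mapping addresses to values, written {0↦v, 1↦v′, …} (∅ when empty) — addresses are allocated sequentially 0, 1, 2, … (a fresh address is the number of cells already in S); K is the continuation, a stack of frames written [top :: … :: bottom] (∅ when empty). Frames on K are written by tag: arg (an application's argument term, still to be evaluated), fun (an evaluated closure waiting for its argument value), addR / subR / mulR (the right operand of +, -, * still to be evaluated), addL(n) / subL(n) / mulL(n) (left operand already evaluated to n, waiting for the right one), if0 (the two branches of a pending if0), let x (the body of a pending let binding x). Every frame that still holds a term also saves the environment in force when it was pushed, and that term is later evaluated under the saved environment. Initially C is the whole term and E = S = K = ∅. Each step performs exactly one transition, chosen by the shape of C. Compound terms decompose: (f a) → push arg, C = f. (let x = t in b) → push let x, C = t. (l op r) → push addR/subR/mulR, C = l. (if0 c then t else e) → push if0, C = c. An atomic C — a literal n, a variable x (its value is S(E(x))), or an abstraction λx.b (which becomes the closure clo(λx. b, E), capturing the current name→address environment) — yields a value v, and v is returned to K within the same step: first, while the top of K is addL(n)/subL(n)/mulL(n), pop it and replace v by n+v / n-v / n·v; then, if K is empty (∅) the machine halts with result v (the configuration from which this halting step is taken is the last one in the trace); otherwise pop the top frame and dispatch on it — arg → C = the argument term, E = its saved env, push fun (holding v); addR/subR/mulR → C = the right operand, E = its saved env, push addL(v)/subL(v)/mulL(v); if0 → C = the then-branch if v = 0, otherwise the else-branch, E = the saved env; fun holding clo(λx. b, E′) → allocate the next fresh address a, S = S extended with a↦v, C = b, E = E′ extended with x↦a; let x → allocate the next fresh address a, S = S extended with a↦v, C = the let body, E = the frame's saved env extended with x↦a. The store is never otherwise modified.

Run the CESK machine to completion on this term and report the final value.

0. <C=((λq. (q * q)) 8), E=∅, S=∅, K=∅>
1. <C=(λq. (q * q)), E=∅, S=∅, K=[arg]>
2. <C=8, E=∅, S=∅, K=[fun]>
3. <C=(q * q), E={q↦0}, S={0↦8}, K=∅>
4. <C=q, E={q↦0}, S={0↦8}, K=[mulR]>
5. <C=q, E={q↦0}, S={0↦8}, K=[mulL(8)]>
→ final value 64

Answer: 64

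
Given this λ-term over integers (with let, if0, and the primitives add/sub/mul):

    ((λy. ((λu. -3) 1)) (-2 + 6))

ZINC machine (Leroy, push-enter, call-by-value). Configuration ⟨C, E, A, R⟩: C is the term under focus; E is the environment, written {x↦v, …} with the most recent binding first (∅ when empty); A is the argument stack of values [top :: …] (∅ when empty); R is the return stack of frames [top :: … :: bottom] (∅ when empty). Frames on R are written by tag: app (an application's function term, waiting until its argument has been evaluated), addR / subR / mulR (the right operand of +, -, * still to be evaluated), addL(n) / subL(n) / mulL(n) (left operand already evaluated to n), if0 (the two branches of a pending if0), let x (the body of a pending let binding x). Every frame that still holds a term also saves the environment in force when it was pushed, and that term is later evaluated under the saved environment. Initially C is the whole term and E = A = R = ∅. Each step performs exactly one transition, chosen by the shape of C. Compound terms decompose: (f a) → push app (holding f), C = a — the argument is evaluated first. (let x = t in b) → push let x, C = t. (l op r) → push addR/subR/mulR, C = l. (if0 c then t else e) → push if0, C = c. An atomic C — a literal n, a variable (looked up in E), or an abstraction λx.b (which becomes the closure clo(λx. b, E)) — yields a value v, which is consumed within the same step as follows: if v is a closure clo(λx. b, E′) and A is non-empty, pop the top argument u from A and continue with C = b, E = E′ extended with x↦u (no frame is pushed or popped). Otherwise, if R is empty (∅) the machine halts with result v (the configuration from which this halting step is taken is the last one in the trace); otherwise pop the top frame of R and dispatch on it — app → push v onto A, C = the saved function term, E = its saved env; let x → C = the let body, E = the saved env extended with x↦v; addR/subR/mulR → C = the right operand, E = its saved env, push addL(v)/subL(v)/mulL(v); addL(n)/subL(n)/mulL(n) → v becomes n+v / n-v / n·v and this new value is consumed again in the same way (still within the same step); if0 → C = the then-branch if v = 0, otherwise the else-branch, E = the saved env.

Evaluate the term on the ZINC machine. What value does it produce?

Answer: -3

Derivation:
0. [C=((λy. ((λu. -3) 1)) (-2 + 6)) | E=∅ | A=∅ | R=∅]
1. [C=(-2 + 6) | E=∅ | A=∅ | R=[app]]
2. [C=-2 | E=∅ | A=∅ | R=[addR :: app]]
3. [C=6 | E=∅ | A=∅ | R=[addL(-2) :: app]]
4. [C=(λy. ((λu. -3) 1)) | E=∅ | A=[4] | R=∅]
5. [C=((λu. -3) 1) | E={y↦4} | A=∅ | R=∅]
6. [C=1 | E={y↦4} | A=∅ | R=[app]]
7. [C=(λu. -3) | E={y↦4} | A=[1] | R=∅]
8. [C=-3 | E={u↦1, y↦4} | A=∅ | R=∅]
→ final value -3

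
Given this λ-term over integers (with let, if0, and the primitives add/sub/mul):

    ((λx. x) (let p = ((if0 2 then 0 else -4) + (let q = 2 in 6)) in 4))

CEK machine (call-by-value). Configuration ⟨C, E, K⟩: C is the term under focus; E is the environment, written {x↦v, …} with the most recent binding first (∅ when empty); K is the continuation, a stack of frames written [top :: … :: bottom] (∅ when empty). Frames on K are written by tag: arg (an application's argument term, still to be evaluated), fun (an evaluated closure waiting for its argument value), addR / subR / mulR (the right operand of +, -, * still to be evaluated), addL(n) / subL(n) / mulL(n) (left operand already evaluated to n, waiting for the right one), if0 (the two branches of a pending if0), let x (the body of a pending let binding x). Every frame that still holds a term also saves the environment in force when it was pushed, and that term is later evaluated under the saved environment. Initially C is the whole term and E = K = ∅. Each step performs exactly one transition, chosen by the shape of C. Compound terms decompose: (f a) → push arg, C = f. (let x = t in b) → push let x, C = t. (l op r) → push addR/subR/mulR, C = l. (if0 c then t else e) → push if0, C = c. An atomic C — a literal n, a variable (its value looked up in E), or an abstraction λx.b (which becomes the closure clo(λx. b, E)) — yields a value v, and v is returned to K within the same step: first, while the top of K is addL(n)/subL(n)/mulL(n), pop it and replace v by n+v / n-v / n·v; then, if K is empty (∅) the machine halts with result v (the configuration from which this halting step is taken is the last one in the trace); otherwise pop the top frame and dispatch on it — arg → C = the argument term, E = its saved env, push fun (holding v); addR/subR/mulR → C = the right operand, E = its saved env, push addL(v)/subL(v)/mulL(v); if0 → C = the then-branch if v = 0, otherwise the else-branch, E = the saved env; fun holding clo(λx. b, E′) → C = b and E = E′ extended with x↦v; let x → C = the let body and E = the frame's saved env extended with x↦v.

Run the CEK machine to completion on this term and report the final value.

Answer: 4

Execution trace:
0. <C=((λx. x) (let p = ((if0 2 then 0 else -4) + (let q = 2 in 6)) in 4)), E=∅, K=∅>
1. <C=(λx. x), E=∅, K=[arg]>
2. <C=(let p = ((if0 2 then 0 else -4) + (let q = 2 in 6)) in 4), E=∅, K=[fun]>
3. <C=((if0 2 then 0 else -4) + (let q = 2 in 6)), E=∅, K=[let p :: fun]>
4. <C=(if0 2 then 0 else -4), E=∅, K=[addR :: let p :: fun]>
5. <C=2, E=∅, K=[if0 :: addR :: let p :: fun]>
6. <C=-4, E=∅, K=[addR :: let p :: fun]>
7. <C=(let q = 2 in 6), E=∅, K=[addL(-4) :: let p :: fun]>
8. <C=2, E=∅, K=[let q :: addL(-4) :: let p :: fun]>
9. <C=6, E={q↦2}, K=[addL(-4) :: let p :: fun]>
10. <C=4, E={p↦2}, K=[fun]>
11. <C=x, E={x↦4}, K=∅>
→ final value 4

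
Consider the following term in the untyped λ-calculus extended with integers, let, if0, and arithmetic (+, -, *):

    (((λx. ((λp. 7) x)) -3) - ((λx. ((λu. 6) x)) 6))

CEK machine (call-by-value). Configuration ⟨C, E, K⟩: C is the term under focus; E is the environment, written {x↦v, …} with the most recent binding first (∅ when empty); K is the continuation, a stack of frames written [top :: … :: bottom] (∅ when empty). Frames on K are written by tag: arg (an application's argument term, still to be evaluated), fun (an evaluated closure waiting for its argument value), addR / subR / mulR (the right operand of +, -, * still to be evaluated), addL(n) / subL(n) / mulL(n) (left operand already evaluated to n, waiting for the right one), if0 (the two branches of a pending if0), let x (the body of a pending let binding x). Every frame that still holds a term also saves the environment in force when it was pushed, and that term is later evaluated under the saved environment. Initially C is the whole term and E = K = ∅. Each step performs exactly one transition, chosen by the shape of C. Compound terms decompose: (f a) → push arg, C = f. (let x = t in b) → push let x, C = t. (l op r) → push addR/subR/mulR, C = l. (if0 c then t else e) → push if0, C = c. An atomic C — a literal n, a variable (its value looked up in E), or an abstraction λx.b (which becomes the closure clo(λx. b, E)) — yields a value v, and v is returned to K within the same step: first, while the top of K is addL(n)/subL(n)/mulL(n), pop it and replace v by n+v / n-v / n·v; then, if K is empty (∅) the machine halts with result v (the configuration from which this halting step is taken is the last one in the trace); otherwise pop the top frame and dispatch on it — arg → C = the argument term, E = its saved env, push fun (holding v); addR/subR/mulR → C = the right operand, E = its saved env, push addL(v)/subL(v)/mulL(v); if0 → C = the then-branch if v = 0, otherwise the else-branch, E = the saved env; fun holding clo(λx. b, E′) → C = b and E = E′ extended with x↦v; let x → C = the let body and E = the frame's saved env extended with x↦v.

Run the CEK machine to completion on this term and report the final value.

step 0: <C=(((λx. ((λp. 7) x)) -3) - ((λx. ((λu. 6) x)) 6)), E=∅, K=∅>
step 1: <C=((λx. ((λp. 7) x)) -3), E=∅, K=[subR]>
step 2: <C=(λx. ((λp. 7) x)), E=∅, K=[arg :: subR]>
step 3: <C=-3, E=∅, K=[fun :: subR]>
step 4: <C=((λp. 7) x), E={x↦-3}, K=[subR]>
step 5: <C=(λp. 7), E={x↦-3}, K=[arg :: subR]>
step 6: <C=x, E={x↦-3}, K=[fun :: subR]>
step 7: <C=7, E={p↦-3, x↦-3}, K=[subR]>
step 8: <C=((λx. ((λu. 6) x)) 6), E=∅, K=[subL(7)]>
step 9: <C=(λx. ((λu. 6) x)), E=∅, K=[arg :: subL(7)]>
step 10: <C=6, E=∅, K=[fun :: subL(7)]>
step 11: <C=((λu. 6) x), E={x↦6}, K=[subL(7)]>
step 12: <C=(λu. 6), E={x↦6}, K=[arg :: subL(7)]>
step 13: <C=x, E={x↦6}, K=[fun :: subL(7)]>
step 14: <C=6, E={u↦6, x↦6}, K=[subL(7)]>
→ final value 1

Answer: 1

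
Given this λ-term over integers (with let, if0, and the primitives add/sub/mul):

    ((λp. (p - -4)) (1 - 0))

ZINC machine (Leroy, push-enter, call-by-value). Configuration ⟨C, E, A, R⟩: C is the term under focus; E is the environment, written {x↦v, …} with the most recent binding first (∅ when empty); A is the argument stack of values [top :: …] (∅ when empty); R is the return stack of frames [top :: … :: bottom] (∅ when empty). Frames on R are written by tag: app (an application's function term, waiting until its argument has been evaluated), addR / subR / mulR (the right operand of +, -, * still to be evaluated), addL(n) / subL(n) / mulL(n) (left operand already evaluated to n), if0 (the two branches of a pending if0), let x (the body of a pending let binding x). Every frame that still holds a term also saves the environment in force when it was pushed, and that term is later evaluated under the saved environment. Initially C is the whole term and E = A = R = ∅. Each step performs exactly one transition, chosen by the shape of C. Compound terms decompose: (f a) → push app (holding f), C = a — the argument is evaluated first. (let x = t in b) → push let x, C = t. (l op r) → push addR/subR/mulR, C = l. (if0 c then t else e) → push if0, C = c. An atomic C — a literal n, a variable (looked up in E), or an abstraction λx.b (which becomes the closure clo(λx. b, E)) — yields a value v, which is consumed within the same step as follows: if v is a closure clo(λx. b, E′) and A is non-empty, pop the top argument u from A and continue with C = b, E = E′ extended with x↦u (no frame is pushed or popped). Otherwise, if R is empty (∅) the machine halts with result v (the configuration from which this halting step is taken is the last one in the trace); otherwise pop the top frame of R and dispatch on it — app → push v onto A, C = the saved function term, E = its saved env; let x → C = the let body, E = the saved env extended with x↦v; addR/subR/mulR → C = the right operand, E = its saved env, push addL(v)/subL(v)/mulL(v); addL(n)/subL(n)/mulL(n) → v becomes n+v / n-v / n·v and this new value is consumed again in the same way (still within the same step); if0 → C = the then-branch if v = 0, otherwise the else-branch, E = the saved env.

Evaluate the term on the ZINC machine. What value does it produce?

t=0: <C=((λp. (p - -4)) (1 - 0)), E=∅, A=∅, R=∅>
t=1: <C=(1 - 0), E=∅, A=∅, R=[app]>
t=2: <C=1, E=∅, A=∅, R=[subR :: app]>
t=3: <C=0, E=∅, A=∅, R=[subL(1) :: app]>
t=4: <C=(λp. (p - -4)), E=∅, A=[1], R=∅>
t=5: <C=(p - -4), E={p↦1}, A=∅, R=∅>
t=6: <C=p, E={p↦1}, A=∅, R=[subR]>
t=7: <C=-4, E={p↦1}, A=∅, R=[subL(1)]>
→ final value 5

Answer: 5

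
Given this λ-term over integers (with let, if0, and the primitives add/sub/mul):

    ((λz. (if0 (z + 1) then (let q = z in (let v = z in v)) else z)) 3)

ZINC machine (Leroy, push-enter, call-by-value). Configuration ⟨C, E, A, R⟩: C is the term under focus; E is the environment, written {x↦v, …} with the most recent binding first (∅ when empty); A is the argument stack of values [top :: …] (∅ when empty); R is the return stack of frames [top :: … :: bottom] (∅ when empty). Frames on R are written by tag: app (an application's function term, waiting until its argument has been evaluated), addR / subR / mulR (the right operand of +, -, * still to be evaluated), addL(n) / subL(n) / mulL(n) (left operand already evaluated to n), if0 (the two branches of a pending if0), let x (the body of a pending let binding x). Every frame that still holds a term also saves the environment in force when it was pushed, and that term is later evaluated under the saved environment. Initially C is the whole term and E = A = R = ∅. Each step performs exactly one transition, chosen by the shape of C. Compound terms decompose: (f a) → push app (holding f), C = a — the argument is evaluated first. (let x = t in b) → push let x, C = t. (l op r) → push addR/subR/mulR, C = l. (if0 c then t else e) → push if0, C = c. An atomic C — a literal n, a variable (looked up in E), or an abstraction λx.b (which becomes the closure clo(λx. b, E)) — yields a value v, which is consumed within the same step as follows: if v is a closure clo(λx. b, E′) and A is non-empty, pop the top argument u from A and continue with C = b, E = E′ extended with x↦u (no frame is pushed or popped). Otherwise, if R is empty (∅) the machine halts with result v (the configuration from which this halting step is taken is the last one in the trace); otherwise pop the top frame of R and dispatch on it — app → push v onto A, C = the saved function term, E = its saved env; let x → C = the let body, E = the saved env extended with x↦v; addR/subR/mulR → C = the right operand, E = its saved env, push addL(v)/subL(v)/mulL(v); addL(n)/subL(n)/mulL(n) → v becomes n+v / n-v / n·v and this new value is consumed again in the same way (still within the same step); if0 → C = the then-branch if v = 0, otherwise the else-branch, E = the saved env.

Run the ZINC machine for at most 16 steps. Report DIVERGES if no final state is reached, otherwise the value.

Answer: 3

Execution trace:
step 0: <C=((λz. (if0 (z + 1) then (let q = z in (let v = z in v)) else z)) 3), E=∅, A=∅, R=∅>
step 1: <C=3, E=∅, A=∅, R=[app]>
step 2: <C=(λz. (if0 (z + 1) then (let q = z in (let v = z in v)) else z)), E=∅, A=[3], R=∅>
step 3: <C=(if0 (z + 1) then (let q = z in (let v = z in v)) else z), E={z↦3}, A=∅, R=∅>
step 4: <C=(z + 1), E={z↦3}, A=∅, R=[if0]>
step 5: <C=z, E={z↦3}, A=∅, R=[addR :: if0]>
step 6: <C=1, E={z↦3}, A=∅, R=[addL(3) :: if0]>
step 7: <C=z, E={z↦3}, A=∅, R=∅>
→ final value 3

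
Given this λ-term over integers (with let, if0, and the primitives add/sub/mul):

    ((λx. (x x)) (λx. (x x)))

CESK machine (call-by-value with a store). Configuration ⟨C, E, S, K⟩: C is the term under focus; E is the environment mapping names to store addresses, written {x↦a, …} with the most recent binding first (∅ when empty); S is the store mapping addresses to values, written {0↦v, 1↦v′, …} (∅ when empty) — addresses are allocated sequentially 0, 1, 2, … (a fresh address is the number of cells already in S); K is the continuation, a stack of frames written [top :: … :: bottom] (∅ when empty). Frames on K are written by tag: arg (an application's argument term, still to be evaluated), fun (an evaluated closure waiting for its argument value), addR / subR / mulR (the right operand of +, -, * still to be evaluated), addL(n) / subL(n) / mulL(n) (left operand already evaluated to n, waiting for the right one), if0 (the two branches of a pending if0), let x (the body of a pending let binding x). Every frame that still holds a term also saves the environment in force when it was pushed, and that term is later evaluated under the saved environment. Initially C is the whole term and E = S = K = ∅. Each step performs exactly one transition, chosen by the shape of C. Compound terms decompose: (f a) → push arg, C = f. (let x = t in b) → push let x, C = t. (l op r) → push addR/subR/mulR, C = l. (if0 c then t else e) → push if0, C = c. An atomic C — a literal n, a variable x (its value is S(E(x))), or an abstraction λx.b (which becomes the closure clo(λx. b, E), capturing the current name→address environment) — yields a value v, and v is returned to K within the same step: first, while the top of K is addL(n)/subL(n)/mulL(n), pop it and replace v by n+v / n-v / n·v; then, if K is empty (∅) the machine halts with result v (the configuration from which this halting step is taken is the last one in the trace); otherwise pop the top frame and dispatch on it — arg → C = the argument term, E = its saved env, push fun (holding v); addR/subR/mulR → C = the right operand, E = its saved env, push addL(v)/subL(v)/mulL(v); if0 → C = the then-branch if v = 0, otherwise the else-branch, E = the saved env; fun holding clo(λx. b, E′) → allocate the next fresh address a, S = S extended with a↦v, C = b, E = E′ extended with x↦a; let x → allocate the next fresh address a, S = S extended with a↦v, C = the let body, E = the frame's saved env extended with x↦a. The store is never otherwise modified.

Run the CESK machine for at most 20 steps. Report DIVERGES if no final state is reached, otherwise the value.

[0] ⟨C=((λx. (x x)) (λx. (x x))); E=∅; S=∅; K=∅⟩
[1] ⟨C=(λx. (x x)); E=∅; S=∅; K=[arg]⟩
[2] ⟨C=(λx. (x x)); E=∅; S=∅; K=[fun]⟩
[3] ⟨C=(x x); E={x↦0}; S={0↦clo(λx. (x x), ∅)}; K=∅⟩
[4] ⟨C=x; E={x↦0}; S={0↦clo(λx. (x x), ∅)}; K=[arg]⟩
[5] ⟨C=x; E={x↦0}; S={0↦clo(λx. (x x), ∅)}; K=[fun]⟩
[6] ⟨C=(x x); E={x↦1}; S={0↦clo(λx. (x x), ∅), 1↦clo(λx. (x x), ∅)}; K=∅⟩
[7] ⟨C=x; E={x↦1}; S={0↦clo(λx. (x x), ∅), 1↦clo(λx. (x x), ∅)}; K=[arg]⟩
[8] ⟨C=x; E={x↦1}; S={0↦clo(λx. (x x), ∅), 1↦clo(λx. (x x), ∅)}; K=[fun]⟩
[9] ⟨C=(x x); E={x↦2}; S={0↦clo(λx. (x x), ∅), 1↦clo(λx. (x x), ∅), 2↦clo(λx. (x x), ∅)}; K=∅⟩
[10] ⟨C=x; E={x↦2}; S={0↦clo(λx. (x x), ∅), 1↦clo(λx. (x x), ∅), 2↦clo(λx. (x x), ∅)}; K=[arg]⟩
[11] ⟨C=x; E={x↦2}; S={0↦clo(λx. (x x), ∅), 1↦clo(λx. (x x), ∅), 2↦clo(λx. (x x), ∅)}; K=[fun]⟩
[12] ⟨C=(x x); E={x↦3}; S={0↦clo(λx. (x x), ∅), 1↦clo(λx. (x x), ∅), 2↦clo(λx. (x x), ∅), 3↦clo(λx. (x x), ∅)}; K=∅⟩
[13] ⟨C=x; E={x↦3}; S={0↦clo(λx. (x x), ∅), 1↦clo(λx. (x x), ∅), 2↦clo(λx. (x x), ∅), 3↦clo(λx. (x x), ∅)}; K=[arg]⟩
[14] ⟨C=x; E={x↦3}; S={0↦clo(λx. (x x), ∅), 1↦clo(λx. (x x), ∅), 2↦clo(λx. (x x), ∅), 3↦clo(λx. (x x), ∅)}; K=[fun]⟩
[15] ⟨C=(x x); E={x↦4}; S={0↦clo(λx. (x x), ∅), 1↦clo(λx. (x x), ∅), 2↦clo(λx. (x x), ∅), 3↦clo(λx. (x x), ∅), 4↦clo(λx. (x x), ∅)}; K=∅⟩
[16] ⟨C=x; E={x↦4}; S={0↦clo(λx. (x x), ∅), 1↦clo(λx. (x x), ∅), 2↦clo(λx. (x x), ∅), 3↦clo(λx. (x x), ∅), 4↦clo(λx. (x x), ∅)}; K=[arg]⟩
[17] ⟨C=x; E={x↦4}; S={0↦clo(λx. (x x), ∅), 1↦clo(λx. (x x), ∅), 2↦clo(λx. (x x), ∅), 3↦clo(λx. (x x), ∅), 4↦clo(λx. (x x), ∅)}; K=[fun]⟩
[18] ⟨C=(x x); E={x↦5}; S={0↦clo(λx. (x x), ∅), 1↦clo(λx. (x x), ∅), 2↦clo(λx. (x x), ∅), 3↦clo(λx. (x x), ∅), 4↦clo(λx. (x x), ∅), 5↦clo(λx. (x x), ∅)}; K=∅⟩
[19] ⟨C=x; E={x↦5}; S={0↦clo(λx. (x x), ∅), 1↦clo(λx. (x x), ∅), 2↦clo(λx. (x x), ∅), 3↦clo(λx. (x x), ∅), 4↦clo(λx. (x x), ∅), 5↦clo(λx. (x x), ∅)}; K=[arg]⟩
[20] ⟨C=x; E={x↦5}; S={0↦clo(λx. (x x), ∅), 1↦clo(λx. (x x), ∅), 2↦clo(λx. (x x), ∅), 3↦clo(λx. (x x), ∅), 4↦clo(λx. (x x), ∅), 5↦clo(λx. (x x), ∅)}; K=[fun]⟩
→ 20 transitions taken and the configuration is still not final: no result within 20 steps

Answer: DIVERGES (no final state within 20 steps)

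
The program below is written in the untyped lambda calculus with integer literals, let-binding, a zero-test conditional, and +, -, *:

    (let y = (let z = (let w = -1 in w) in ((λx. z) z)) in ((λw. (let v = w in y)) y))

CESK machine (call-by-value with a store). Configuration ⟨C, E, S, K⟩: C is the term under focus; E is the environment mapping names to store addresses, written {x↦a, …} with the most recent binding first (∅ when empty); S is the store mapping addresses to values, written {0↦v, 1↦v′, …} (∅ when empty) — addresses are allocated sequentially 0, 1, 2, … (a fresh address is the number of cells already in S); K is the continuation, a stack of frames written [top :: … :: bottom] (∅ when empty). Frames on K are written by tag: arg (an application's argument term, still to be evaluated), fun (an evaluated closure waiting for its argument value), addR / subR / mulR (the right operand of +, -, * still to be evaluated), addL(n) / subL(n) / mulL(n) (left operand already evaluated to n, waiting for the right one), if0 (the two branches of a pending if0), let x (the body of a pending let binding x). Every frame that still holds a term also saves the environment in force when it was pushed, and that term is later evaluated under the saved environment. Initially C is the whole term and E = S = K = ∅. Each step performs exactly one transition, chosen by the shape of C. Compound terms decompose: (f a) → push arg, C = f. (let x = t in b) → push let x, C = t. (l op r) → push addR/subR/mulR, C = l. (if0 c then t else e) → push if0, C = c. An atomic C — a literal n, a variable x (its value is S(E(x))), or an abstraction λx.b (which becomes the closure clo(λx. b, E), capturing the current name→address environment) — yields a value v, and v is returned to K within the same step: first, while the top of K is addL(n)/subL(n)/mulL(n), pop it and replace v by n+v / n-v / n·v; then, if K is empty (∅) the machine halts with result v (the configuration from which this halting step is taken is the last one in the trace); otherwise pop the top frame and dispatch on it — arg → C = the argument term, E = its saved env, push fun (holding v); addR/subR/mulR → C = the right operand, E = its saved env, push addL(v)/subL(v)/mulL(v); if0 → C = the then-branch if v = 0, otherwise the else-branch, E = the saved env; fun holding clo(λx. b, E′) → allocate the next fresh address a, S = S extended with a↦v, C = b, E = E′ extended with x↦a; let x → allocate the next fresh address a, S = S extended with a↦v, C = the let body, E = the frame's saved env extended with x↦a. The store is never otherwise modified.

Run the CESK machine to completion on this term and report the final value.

Answer: -1

Derivation:
t=0: <C=(let y = (let z = (let w = -1 in w) in ((λx. z) z)) in ((λw. (let v = w in y)) y)), E=∅, S=∅, K=∅>
t=1: <C=(let z = (let w = -1 in w) in ((λx. z) z)), E=∅, S=∅, K=[let y]>
t=2: <C=(let w = -1 in w), E=∅, S=∅, K=[let z :: let y]>
t=3: <C=-1, E=∅, S=∅, K=[let w :: let z :: let y]>
t=4: <C=w, E={w↦0}, S={0↦-1}, K=[let z :: let y]>
t=5: <C=((λx. z) z), E={z↦1}, S={0↦-1, 1↦-1}, K=[let y]>
t=6: <C=(λx. z), E={z↦1}, S={0↦-1, 1↦-1}, K=[arg :: let y]>
t=7: <C=z, E={z↦1}, S={0↦-1, 1↦-1}, K=[fun :: let y]>
t=8: <C=z, E={x↦2, z↦1}, S={0↦-1, 1↦-1, 2↦-1}, K=[let y]>
t=9: <C=((λw. (let v = w in y)) y), E={y↦3}, S={0↦-1, 1↦-1, 2↦-1, 3↦-1}, K=∅>
t=10: <C=(λw. (let v = w in y)), E={y↦3}, S={0↦-1, 1↦-1, 2↦-1, 3↦-1}, K=[arg]>
t=11: <C=y, E={y↦3}, S={0↦-1, 1↦-1, 2↦-1, 3↦-1}, K=[fun]>
t=12: <C=(let v = w in y), E={w↦4, y↦3}, S={0↦-1, 1↦-1, 2↦-1, 3↦-1, 4↦-1}, K=∅>
t=13: <C=w, E={w↦4, y↦3}, S={0↦-1, 1↦-1, 2↦-1, 3↦-1, 4↦-1}, K=[let v]>
t=14: <C=y, E={v↦5, w↦4, y↦3}, S={0↦-1, 1↦-1, 2↦-1, 3↦-1, 4↦-1, 5↦-1}, K=∅>
→ final value -1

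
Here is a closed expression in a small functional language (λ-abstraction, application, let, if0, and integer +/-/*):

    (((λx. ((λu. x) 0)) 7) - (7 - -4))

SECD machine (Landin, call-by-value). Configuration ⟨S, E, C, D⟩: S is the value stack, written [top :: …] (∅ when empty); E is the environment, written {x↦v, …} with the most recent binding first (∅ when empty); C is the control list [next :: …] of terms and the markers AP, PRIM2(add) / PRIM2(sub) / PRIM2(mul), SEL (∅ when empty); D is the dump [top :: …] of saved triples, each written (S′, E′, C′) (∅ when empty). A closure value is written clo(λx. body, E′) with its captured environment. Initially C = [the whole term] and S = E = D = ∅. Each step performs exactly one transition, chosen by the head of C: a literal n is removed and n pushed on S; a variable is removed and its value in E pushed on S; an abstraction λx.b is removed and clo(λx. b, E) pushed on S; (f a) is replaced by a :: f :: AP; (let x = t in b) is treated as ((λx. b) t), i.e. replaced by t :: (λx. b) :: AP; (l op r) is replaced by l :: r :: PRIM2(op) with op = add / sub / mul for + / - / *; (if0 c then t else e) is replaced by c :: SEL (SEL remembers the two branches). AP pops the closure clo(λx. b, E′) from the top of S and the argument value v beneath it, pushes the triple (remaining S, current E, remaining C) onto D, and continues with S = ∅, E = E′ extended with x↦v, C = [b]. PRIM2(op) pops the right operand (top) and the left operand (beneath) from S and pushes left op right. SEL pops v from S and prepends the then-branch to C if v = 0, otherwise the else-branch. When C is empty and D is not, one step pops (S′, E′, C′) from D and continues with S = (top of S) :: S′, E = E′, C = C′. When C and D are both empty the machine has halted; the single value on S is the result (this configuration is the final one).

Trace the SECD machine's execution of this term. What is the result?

0. <S=∅, E=∅, C=[(((λx. ((λu. x) 0)) 7) - (7 - -4))], D=∅>
1. <S=∅, E=∅, C=[((λx. ((λu. x) 0)) 7) :: (7 - -4) :: PRIM2(sub)], D=∅>
2. <S=∅, E=∅, C=[7 :: (λx. ((λu. x) 0)) :: AP :: (7 - -4) :: PRIM2(sub)], D=∅>
3. <S=[7], E=∅, C=[(λx. ((λu. x) 0)) :: AP :: (7 - -4) :: PRIM2(sub)], D=∅>
4. <S=[clo(λx. ((λu. x) 0), ∅) :: 7], E=∅, C=[AP :: (7 - -4) :: PRIM2(sub)], D=∅>
5. <S=∅, E={x↦7}, C=[((λu. x) 0)], D=[(∅, ∅, [(7 - -4) :: PRIM2(sub)])]>
6. <S=∅, E={x↦7}, C=[0 :: (λu. x) :: AP], D=[(∅, ∅, [(7 - -4) :: PRIM2(sub)])]>
7. <S=[0], E={x↦7}, C=[(λu. x) :: AP], D=[(∅, ∅, [(7 - -4) :: PRIM2(sub)])]>
8. <S=[clo(λu. x, {x↦7}) :: 0], E={x↦7}, C=[AP], D=[(∅, ∅, [(7 - -4) :: PRIM2(sub)])]>
9. <S=∅, E={u↦0, x↦7}, C=[x], D=[(∅, {x↦7}, ∅) :: (∅, ∅, [(7 - -4) :: PRIM2(sub)])]>
10. <S=[7], E={u↦0, x↦7}, C=∅, D=[(∅, {x↦7}, ∅) :: (∅, ∅, [(7 - -4) :: PRIM2(sub)])]>
11. <S=[7], E={x↦7}, C=∅, D=[(∅, ∅, [(7 - -4) :: PRIM2(sub)])]>
12. <S=[7], E=∅, C=[(7 - -4) :: PRIM2(sub)], D=∅>
13. <S=[7], E=∅, C=[7 :: -4 :: PRIM2(sub) :: PRIM2(sub)], D=∅>
14. <S=[7 :: 7], E=∅, C=[-4 :: PRIM2(sub) :: PRIM2(sub)], D=∅>
15. <S=[-4 :: 7 :: 7], E=∅, C=[PRIM2(sub) :: PRIM2(sub)], D=∅>
16. <S=[11 :: 7], E=∅, C=[PRIM2(sub)], D=∅>
17. <S=[-4], E=∅, C=∅, D=∅>
→ final value -4

Answer: -4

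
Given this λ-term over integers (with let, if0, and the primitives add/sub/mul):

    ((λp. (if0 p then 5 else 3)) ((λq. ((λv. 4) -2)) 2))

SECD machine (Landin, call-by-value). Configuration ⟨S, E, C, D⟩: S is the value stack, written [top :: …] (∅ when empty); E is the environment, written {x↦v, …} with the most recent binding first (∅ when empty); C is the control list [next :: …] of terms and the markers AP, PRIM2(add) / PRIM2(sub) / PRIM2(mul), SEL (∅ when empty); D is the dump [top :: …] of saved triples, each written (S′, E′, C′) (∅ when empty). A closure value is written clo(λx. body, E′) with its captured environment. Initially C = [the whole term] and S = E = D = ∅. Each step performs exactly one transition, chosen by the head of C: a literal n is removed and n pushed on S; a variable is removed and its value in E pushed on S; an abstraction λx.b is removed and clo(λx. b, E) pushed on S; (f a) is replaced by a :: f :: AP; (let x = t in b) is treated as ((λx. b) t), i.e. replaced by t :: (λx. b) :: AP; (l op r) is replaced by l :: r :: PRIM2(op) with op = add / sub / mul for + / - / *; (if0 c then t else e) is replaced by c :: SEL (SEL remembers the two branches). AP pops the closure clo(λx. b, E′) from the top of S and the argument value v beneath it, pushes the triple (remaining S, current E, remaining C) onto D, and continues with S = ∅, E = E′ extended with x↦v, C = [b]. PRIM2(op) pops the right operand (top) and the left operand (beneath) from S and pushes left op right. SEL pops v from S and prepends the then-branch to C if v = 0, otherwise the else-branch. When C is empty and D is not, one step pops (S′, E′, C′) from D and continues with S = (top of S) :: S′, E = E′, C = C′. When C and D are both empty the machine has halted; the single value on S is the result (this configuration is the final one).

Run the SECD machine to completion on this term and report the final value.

[0] ⟨S=∅; E=∅; C=[((λp. (if0 p then 5 else 3)) ((λq. ((λv. 4) -2)) 2))]; D=∅⟩
[1] ⟨S=∅; E=∅; C=[((λq. ((λv. 4) -2)) 2) :: (λp. (if0 p then 5 else 3)) :: AP]; D=∅⟩
[2] ⟨S=∅; E=∅; C=[2 :: (λq. ((λv. 4) -2)) :: AP :: (λp. (if0 p then 5 else 3)) :: AP]; D=∅⟩
[3] ⟨S=[2]; E=∅; C=[(λq. ((λv. 4) -2)) :: AP :: (λp. (if0 p then 5 else 3)) :: AP]; D=∅⟩
[4] ⟨S=[clo(λq. ((λv. 4) -2), ∅) :: 2]; E=∅; C=[AP :: (λp. (if0 p then 5 else 3)) :: AP]; D=∅⟩
[5] ⟨S=∅; E={q↦2}; C=[((λv. 4) -2)]; D=[(∅, ∅, [(λp. (if0 p then 5 else 3)) :: AP])]⟩
[6] ⟨S=∅; E={q↦2}; C=[-2 :: (λv. 4) :: AP]; D=[(∅, ∅, [(λp. (if0 p then 5 else 3)) :: AP])]⟩
[7] ⟨S=[-2]; E={q↦2}; C=[(λv. 4) :: AP]; D=[(∅, ∅, [(λp. (if0 p then 5 else 3)) :: AP])]⟩
[8] ⟨S=[clo(λv. 4, {q↦2}) :: -2]; E={q↦2}; C=[AP]; D=[(∅, ∅, [(λp. (if0 p then 5 else 3)) :: AP])]⟩
[9] ⟨S=∅; E={v↦-2, q↦2}; C=[4]; D=[(∅, {q↦2}, ∅) :: (∅, ∅, [(λp. (if0 p then 5 else 3)) :: AP])]⟩
[10] ⟨S=[4]; E={v↦-2, q↦2}; C=∅; D=[(∅, {q↦2}, ∅) :: (∅, ∅, [(λp. (if0 p then 5 else 3)) :: AP])]⟩
[11] ⟨S=[4]; E={q↦2}; C=∅; D=[(∅, ∅, [(λp. (if0 p then 5 else 3)) :: AP])]⟩
[12] ⟨S=[4]; E=∅; C=[(λp. (if0 p then 5 else 3)) :: AP]; D=∅⟩
[13] ⟨S=[clo(λp. (if0 p then 5 else 3), ∅) :: 4]; E=∅; C=[AP]; D=∅⟩
[14] ⟨S=∅; E={p↦4}; C=[(if0 p then 5 else 3)]; D=[(∅, ∅, ∅)]⟩
[15] ⟨S=∅; E={p↦4}; C=[p :: SEL]; D=[(∅, ∅, ∅)]⟩
[16] ⟨S=[4]; E={p↦4}; C=[SEL]; D=[(∅, ∅, ∅)]⟩
[17] ⟨S=∅; E={p↦4}; C=[3]; D=[(∅, ∅, ∅)]⟩
[18] ⟨S=[3]; E={p↦4}; C=∅; D=[(∅, ∅, ∅)]⟩
[19] ⟨S=[3]; E=∅; C=∅; D=∅⟩
→ final value 3

Answer: 3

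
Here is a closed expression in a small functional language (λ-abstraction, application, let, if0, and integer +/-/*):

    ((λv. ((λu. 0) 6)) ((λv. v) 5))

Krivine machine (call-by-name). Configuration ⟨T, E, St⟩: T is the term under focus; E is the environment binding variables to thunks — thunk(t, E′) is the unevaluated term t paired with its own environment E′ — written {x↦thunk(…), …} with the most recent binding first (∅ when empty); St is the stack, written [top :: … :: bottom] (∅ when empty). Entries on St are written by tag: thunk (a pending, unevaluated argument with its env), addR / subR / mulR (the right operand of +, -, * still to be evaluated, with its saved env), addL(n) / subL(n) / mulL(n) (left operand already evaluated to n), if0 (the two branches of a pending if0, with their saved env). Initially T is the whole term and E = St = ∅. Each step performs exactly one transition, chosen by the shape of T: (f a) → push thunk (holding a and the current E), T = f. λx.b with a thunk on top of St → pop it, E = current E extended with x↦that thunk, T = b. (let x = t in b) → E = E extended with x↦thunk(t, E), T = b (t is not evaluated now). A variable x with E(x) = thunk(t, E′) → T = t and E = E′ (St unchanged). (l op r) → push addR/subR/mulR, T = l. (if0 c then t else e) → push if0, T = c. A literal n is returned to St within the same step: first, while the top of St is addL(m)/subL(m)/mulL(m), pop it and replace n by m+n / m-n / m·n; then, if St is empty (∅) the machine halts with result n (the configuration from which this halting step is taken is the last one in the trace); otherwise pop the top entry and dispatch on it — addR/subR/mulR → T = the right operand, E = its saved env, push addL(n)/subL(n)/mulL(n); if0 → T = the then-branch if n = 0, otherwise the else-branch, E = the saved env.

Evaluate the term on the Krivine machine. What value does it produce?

Answer: 0

Execution trace:
0. <T=((λv. ((λu. 0) 6)) ((λv. v) 5)), E=∅, St=∅>
1. <T=(λv. ((λu. 0) 6)), E=∅, St=[thunk]>
2. <T=((λu. 0) 6), E={v↦thunk(((λv. v) 5), ∅)}, St=∅>
3. <T=(λu. 0), E={v↦thunk(((λv. v) 5), ∅)}, St=[thunk]>
4. <T=0, E={u↦thunk(6, {v↦thunk(((λv. v) 5), ∅)}), v↦thunk(((λv. v) 5), ∅)}, St=∅>
→ final value 0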